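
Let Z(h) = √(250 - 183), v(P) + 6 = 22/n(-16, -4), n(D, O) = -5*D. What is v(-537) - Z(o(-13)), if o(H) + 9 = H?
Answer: -229/40 - √67 ≈ -13.910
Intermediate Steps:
o(H) = -9 + H
v(P) = -229/40 (v(P) = -6 + 22/((-5*(-16))) = -6 + 22/80 = -6 + 22*(1/80) = -6 + 11/40 = -229/40)
Z(h) = √67
v(-537) - Z(o(-13)) = -229/40 - √67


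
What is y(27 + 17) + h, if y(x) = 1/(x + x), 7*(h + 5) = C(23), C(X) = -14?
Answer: -615/88 ≈ -6.9886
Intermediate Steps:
h = -7 (h = -5 + (⅐)*(-14) = -5 - 2 = -7)
y(x) = 1/(2*x)
y(27 + 17) + h = 1/(2*(27 + 17)) - 7 = (½)/44 - 7 = (½)*(1/44) - 7 = 1/88 - 7 = -615/88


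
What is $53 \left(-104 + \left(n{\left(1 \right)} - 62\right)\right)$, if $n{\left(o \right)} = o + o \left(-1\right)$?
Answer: $-8798$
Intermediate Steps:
$n{\left(o \right)} = 0$ ($n{\left(o \right)} = o - o = 0$)
$53 \left(-104 + \left(n{\left(1 \right)} - 62\right)\right) = 53 \left(-104 + \left(0 - 62\right)\right) = 53 \left(-104 - 62\right) = 53 \left(-166\right) = -8798$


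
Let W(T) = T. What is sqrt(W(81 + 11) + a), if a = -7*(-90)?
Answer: 19*sqrt(2) ≈ 26.870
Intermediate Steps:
a = 630
sqrt(W(81 + 11) + a) = sqrt((81 + 11) + 630) = sqrt(92 + 630) = sqrt(722) = 19*sqrt(2)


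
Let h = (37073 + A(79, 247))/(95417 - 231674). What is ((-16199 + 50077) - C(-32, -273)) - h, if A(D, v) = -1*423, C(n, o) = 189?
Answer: 4590398723/136257 ≈ 33689.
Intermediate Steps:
A(D, v) = -423
h = -36650/136257 (h = (37073 - 423)/(95417 - 231674) = 36650/(-136257) = 36650*(-1/136257) = -36650/136257 ≈ -0.26898)
((-16199 + 50077) - C(-32, -273)) - h = ((-16199 + 50077) - 1*189) - 1*(-36650/136257) = (33878 - 189) + 36650/136257 = 33689 + 36650/136257 = 4590398723/136257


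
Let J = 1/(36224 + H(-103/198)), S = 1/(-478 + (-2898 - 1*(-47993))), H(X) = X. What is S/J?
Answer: 7172249/8834166 ≈ 0.81188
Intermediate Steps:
S = 1/44617 (S = 1/(-478 + (-2898 + 47993)) = 1/(-478 + 45095) = 1/44617 ≈ 2.2413e-5)
J = 198/7172249 (J = 1/(36224 - 103/198) = 1/(7172249/198) = 198/7172249 ≈ 2.7606e-5)
S/J = 1/(44617*(198/7172249)) = (1/44617)*(7172249/198) = 7172249/8834166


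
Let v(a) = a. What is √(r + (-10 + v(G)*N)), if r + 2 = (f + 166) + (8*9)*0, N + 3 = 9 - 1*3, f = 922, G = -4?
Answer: 2*√266 ≈ 32.619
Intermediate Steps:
N = 3 (N = -3 + (9 - 1*3) = -3 + (9 - 3) = -3 + 6 = 3)
r = 1086 (r = -2 + ((922 + 166) + (8*9)*0) = -2 + (1088 + 72*0) = -2 + (1088 + 0) = -2 + 1088 = 1086)
√(r + (-10 + v(G)*N)) = √(1086 + (-10 - 4*3)) = √(1086 + (-10 - 12)) = √(1086 - 22) = √1064 = 2*√266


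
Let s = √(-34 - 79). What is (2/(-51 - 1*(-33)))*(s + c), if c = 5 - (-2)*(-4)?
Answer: ⅓ - I*√113/9 ≈ 0.33333 - 1.1811*I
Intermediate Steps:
c = -3 (c = 5 - 1*8 = 5 - 8 = -3)
s = I*√113 (s = √(-113) = I*√113 ≈ 10.63*I)
(2/(-51 - 1*(-33)))*(s + c) = (2/(-51 - 1*(-33)))*(I*√113 - 3) = (2/(-51 + 33))*(-3 + I*√113) = (2/(-18))*(-3 + I*√113) = (2*(-1/18))*(-3 + I*√113) = -(-3 + I*√113)/9 = ⅓ - I*√113/9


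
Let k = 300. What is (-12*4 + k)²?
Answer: 63504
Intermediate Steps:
(-12*4 + k)² = (-12*4 + 300)² = (-48 + 300)² = 252² = 63504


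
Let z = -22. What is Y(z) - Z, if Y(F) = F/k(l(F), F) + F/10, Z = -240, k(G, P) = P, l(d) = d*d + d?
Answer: 1194/5 ≈ 238.80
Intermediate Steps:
l(d) = d + d**2 (l(d) = d**2 + d = d + d**2)
Y(F) = 1 + F/10 (Y(F) = F/F + F/10 = 1 + F*(1/10) = 1 + F/10)
Y(z) - Z = (1 + (1/10)*(-22)) - 1*(-240) = (1 - 11/5) + 240 = -6/5 + 240 = 1194/5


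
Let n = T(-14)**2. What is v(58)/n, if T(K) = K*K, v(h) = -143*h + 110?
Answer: -1023/4802 ≈ -0.21304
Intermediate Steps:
v(h) = 110 - 143*h
T(K) = K**2
n = 38416 (n = ((-14)**2)**2 = 196**2 = 38416)
v(58)/n = (110 - 143*58)/38416 = (110 - 8294)*(1/38416) = -8184*1/38416 = -1023/4802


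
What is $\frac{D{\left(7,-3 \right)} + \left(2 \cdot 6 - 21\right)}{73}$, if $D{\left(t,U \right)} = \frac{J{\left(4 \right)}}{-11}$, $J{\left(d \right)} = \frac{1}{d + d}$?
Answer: $- \frac{793}{6424} \approx -0.12344$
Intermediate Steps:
$J{\left(d \right)} = \frac{1}{2 d}$
$D{\left(t,U \right)} = - \frac{1}{88}$ ($D{\left(t,U \right)} = \frac{\frac{1}{2} \cdot \frac{1}{4}}{-11} = \frac{1}{2} \cdot \frac{1}{4} \left(- \frac{1}{11}\right) = \frac{1}{8} \left(- \frac{1}{11}\right) = - \frac{1}{88}$)
$\frac{D{\left(7,-3 \right)} + \left(2 \cdot 6 - 21\right)}{73} = \frac{- \frac{1}{88} + \left(2 \cdot 6 - 21\right)}{73} = \left(- \frac{1}{88} + \left(12 - 21\right)\right) \frac{1}{73} = \left(- \frac{1}{88} - 9\right) \frac{1}{73} = \left(- \frac{793}{88}\right) \frac{1}{73} = - \frac{793}{6424}$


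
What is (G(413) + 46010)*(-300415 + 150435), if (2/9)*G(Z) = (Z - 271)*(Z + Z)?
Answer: -86062123520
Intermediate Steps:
G(Z) = 9*Z*(-271 + Z) (G(Z) = 9*((Z - 271)*(Z + Z))/2 = 9*((-271 + Z)*(2*Z))/2 = 9*(2*Z*(-271 + Z))/2 = 9*Z*(-271 + Z))
(G(413) + 46010)*(-300415 + 150435) = (9*413*(-271 + 413) + 46010)*(-300415 + 150435) = (9*413*142 + 46010)*(-149980) = (527814 + 46010)*(-149980) = 573824*(-149980) = -86062123520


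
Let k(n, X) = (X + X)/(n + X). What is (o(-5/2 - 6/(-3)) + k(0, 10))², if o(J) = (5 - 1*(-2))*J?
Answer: 9/4 ≈ 2.2500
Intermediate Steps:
k(n, X) = 2*X/(X + n) (k(n, X) = (2*X)/(X + n) = 2*X/(X + n))
o(J) = 7*J (o(J) = (5 + 2)*J = 7*J)
(o(-5/2 - 6/(-3)) + k(0, 10))² = (7*(-5/2 - 6/(-3)) + 2*10/(10 + 0))² = (7*(-5*½ - 6*(-⅓)) + 2*10/10)² = (7*(-5/2 + 2) + 2*10*(⅒))² = (7*(-½) + 2)² = (-7/2 + 2)² = (-3/2)² = 9/4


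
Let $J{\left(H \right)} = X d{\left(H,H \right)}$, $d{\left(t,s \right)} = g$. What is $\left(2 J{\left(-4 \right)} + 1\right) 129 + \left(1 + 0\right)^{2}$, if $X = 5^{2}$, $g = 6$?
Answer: $38830$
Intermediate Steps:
$d{\left(t,s \right)} = 6$
$X = 25$
$J{\left(H \right)} = 150$ ($J{\left(H \right)} = 25 \cdot 6 = 150$)
$\left(2 J{\left(-4 \right)} + 1\right) 129 + \left(1 + 0\right)^{2} = \left(2 \cdot 150 + 1\right) 129 + \left(1 + 0\right)^{2} = \left(300 + 1\right) 129 + 1^{2} = 301 \cdot 129 + 1 = 38829 + 1 = 38830$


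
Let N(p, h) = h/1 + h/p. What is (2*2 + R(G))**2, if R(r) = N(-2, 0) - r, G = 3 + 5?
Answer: 16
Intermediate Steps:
G = 8
N(p, h) = h + h/p (N(p, h) = h*1 + h/p = h + h/p)
R(r) = -r (R(r) = (0 + 0/(-2)) - r = (0 + 0*(-1/2)) - r = (0 + 0) - r = 0 - r = -r)
(2*2 + R(G))**2 = (2*2 - 1*8)**2 = (4 - 8)**2 = (-4)**2 = 16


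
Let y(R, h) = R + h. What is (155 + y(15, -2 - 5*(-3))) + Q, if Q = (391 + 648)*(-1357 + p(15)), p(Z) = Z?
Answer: -1394155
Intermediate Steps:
Q = -1394338 (Q = (391 + 648)*(-1357 + 15) = 1039*(-1342) = -1394338)
(155 + y(15, -2 - 5*(-3))) + Q = (155 + (15 + (-2 - 5*(-3)))) - 1394338 = (155 + (15 + (-2 + 15))) - 1394338 = (155 + (15 + 13)) - 1394338 = (155 + 28) - 1394338 = 183 - 1394338 = -1394155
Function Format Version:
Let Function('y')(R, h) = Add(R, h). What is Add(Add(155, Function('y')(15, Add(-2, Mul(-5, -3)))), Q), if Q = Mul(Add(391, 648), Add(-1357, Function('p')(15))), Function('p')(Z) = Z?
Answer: -1394155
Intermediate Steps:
Q = -1394338 (Q = Mul(Add(391, 648), Add(-1357, 15)) = Mul(1039, -1342) = -1394338)
Add(Add(155, Function('y')(15, Add(-2, Mul(-5, -3)))), Q) = Add(Add(155, Add(15, Add(-2, Mul(-5, -3)))), -1394338) = Add(Add(155, Add(15, Add(-2, 15))), -1394338) = Add(Add(155, Add(15, 13)), -1394338) = Add(Add(155, 28), -1394338) = Add(183, -1394338) = -1394155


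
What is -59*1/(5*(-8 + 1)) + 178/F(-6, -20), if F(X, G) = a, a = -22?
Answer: -2466/385 ≈ -6.4052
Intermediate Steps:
F(X, G) = -22
-59*1/(5*(-8 + 1)) + 178/F(-6, -20) = -59*1/(5*(-8 + 1)) + 178/(-22) = -59/((-7*5)) + 178*(-1/22) = -59/(-35) - 89/11 = -59*(-1/35) - 89/11 = 59/35 - 89/11 = -2466/385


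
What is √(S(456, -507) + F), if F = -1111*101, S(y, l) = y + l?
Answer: I*√112262 ≈ 335.06*I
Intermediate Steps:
S(y, l) = l + y
F = -112211
√(S(456, -507) + F) = √((-507 + 456) - 112211) = √(-51 - 112211) = √(-112262) = I*√112262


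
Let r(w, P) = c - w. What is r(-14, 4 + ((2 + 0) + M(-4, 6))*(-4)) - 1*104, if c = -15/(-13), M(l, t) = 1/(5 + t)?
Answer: -1155/13 ≈ -88.846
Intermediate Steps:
c = 15/13 (c = -15*(-1/13) = 15/13 ≈ 1.1538)
r(w, P) = 15/13 - w
r(-14, 4 + ((2 + 0) + M(-4, 6))*(-4)) - 1*104 = (15/13 - 1*(-14)) - 1*104 = (15/13 + 14) - 104 = 197/13 - 104 = -1155/13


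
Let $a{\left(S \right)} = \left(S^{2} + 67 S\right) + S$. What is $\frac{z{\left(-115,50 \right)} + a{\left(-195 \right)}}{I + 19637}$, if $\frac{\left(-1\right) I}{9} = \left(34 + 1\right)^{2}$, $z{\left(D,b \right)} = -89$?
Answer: $\frac{6169}{2153} \approx 2.8653$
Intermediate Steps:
$a{\left(S \right)} = S^{2} + 68 S$
$I = -11025$ ($I = - 9 \left(34 + 1\right)^{2} = - 9 \cdot 35^{2} = \left(-9\right) 1225 = -11025$)
$\frac{z{\left(-115,50 \right)} + a{\left(-195 \right)}}{I + 19637} = \frac{-89 - 195 \left(68 - 195\right)}{-11025 + 19637} = \frac{-89 - -24765}{8612} = \left(-89 + 24765\right) \frac{1}{8612} = 24676 \cdot \frac{1}{8612} = \frac{6169}{2153}$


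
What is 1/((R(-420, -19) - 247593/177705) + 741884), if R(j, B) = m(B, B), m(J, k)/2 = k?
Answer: 59235/43943165279 ≈ 1.3480e-6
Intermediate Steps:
m(J, k) = 2*k
R(j, B) = 2*B
1/((R(-420, -19) - 247593/177705) + 741884) = 1/((2*(-19) - 247593/177705) + 741884) = 1/((-38 - 247593/177705) + 741884) = 1/((-38 - 1*82531/59235) + 741884) = 1/((-38 - 82531/59235) + 741884) = 1/(-2333461/59235 + 741884) = 1/(43943165279/59235) = 59235/43943165279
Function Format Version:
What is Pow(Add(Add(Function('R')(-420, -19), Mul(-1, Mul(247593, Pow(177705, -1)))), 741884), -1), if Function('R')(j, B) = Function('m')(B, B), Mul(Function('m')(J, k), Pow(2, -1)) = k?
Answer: Rational(59235, 43943165279) ≈ 1.3480e-6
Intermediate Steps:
Function('m')(J, k) = Mul(2, k)
Function('R')(j, B) = Mul(2, B)
Pow(Add(Add(Function('R')(-420, -19), Mul(-1, Mul(247593, Pow(177705, -1)))), 741884), -1) = Pow(Add(Add(Mul(2, -19), Mul(-1, Mul(247593, Pow(177705, -1)))), 741884), -1) = Pow(Add(Add(-38, Mul(-1, Mul(247593, Rational(1, 177705)))), 741884), -1) = Pow(Add(Add(-38, Mul(-1, Rational(82531, 59235))), 741884), -1) = Pow(Add(Add(-38, Rational(-82531, 59235)), 741884), -1) = Pow(Add(Rational(-2333461, 59235), 741884), -1) = Pow(Rational(43943165279, 59235), -1) = Rational(59235, 43943165279)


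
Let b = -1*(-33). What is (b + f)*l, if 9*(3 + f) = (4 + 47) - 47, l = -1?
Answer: -274/9 ≈ -30.444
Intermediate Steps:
b = 33
f = -23/9 (f = -3 + ((4 + 47) - 47)/9 = -3 + (51 - 47)/9 = -3 + (⅑)*4 = -3 + 4/9 = -23/9 ≈ -2.5556)
(b + f)*l = (33 - 23/9)*(-1) = (274/9)*(-1) = -274/9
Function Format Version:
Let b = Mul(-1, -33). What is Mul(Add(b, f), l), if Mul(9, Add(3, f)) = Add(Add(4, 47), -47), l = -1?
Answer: Rational(-274, 9) ≈ -30.444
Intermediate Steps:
b = 33
f = Rational(-23, 9) (f = Add(-3, Mul(Rational(1, 9), Add(Add(4, 47), -47))) = Add(-3, Mul(Rational(1, 9), Add(51, -47))) = Add(-3, Mul(Rational(1, 9), 4)) = Add(-3, Rational(4, 9)) = Rational(-23, 9) ≈ -2.5556)
Mul(Add(b, f), l) = Mul(Add(33, Rational(-23, 9)), -1) = Mul(Rational(274, 9), -1) = Rational(-274, 9)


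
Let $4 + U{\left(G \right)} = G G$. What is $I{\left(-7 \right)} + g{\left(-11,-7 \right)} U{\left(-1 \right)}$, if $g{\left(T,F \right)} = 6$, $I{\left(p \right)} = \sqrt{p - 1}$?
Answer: $-18 + 2 i \sqrt{2} \approx -18.0 + 2.8284 i$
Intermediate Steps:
$U{\left(G \right)} = -4 + G^{2}$ ($U{\left(G \right)} = -4 + G G = -4 + G^{2}$)
$I{\left(p \right)} = \sqrt{-1 + p}$
$I{\left(-7 \right)} + g{\left(-11,-7 \right)} U{\left(-1 \right)} = \sqrt{-1 - 7} + 6 \left(-4 + \left(-1\right)^{2}\right) = \sqrt{-8} + 6 \left(-4 + 1\right) = 2 i \sqrt{2} + 6 \left(-3\right) = 2 i \sqrt{2} - 18 = -18 + 2 i \sqrt{2}$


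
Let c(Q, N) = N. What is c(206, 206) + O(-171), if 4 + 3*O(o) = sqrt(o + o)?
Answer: 614/3 + I*sqrt(38) ≈ 204.67 + 6.1644*I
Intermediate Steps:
O(o) = -4/3 + sqrt(2)*sqrt(o)/3 (O(o) = -4/3 + sqrt(o + o)/3 = -4/3 + sqrt(2*o)/3 = -4/3 + (sqrt(2)*sqrt(o))/3 = -4/3 + sqrt(2)*sqrt(o)/3)
c(206, 206) + O(-171) = 206 + (-4/3 + sqrt(2)*sqrt(-171)/3) = 206 + (-4/3 + sqrt(2)*(3*I*sqrt(19))/3) = 206 + (-4/3 + I*sqrt(38)) = 614/3 + I*sqrt(38)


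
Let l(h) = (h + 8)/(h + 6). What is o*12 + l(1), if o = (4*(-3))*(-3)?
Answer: 3033/7 ≈ 433.29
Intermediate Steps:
l(h) = (8 + h)/(6 + h)
o = 36 (o = -12*(-3) = 36)
o*12 + l(1) = 36*12 + (8 + 1)/(6 + 1) = 432 + 9/7 = 3033/7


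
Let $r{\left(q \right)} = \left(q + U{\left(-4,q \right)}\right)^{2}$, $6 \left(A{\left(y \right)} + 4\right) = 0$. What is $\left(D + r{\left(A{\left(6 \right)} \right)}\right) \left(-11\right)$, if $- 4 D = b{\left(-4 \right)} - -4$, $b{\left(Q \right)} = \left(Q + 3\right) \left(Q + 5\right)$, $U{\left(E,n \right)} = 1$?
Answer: $- \frac{363}{4} \approx -90.75$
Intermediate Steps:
$A{\left(y \right)} = -4$ ($A{\left(y \right)} = -4 + \frac{1}{6} \cdot 0 = -4 + 0 = -4$)
$b{\left(Q \right)} = \left(3 + Q\right) \left(5 + Q\right)$
$r{\left(q \right)} = \left(1 + q\right)^{2}$ ($r{\left(q \right)} = \left(q + 1\right)^{2} = \left(1 + q\right)^{2}$)
$D = - \frac{3}{4}$ ($D = - \frac{\left(15 + \left(-4\right)^{2} + 8 \left(-4\right)\right) - -4}{4} = - \frac{\left(15 + 16 - 32\right) + 4}{4} = - \frac{-1 + 4}{4} = \left(- \frac{1}{4}\right) 3 = - \frac{3}{4} \approx -0.75$)
$\left(D + r{\left(A{\left(6 \right)} \right)}\right) \left(-11\right) = \left(- \frac{3}{4} + \left(1 - 4\right)^{2}\right) \left(-11\right) = \left(- \frac{3}{4} + \left(-3\right)^{2}\right) \left(-11\right) = \left(- \frac{3}{4} + 9\right) \left(-11\right) = \frac{33}{4} \left(-11\right) = - \frac{363}{4}$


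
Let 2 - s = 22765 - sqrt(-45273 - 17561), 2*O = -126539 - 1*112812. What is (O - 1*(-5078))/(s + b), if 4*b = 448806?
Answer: -8199542803/6399446493 + 91678*I*sqrt(62834)/6399446493 ≈ -1.2813 + 0.003591*I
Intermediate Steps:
b = 224403/2 (b = (1/4)*448806 = 224403/2 ≈ 1.1220e+5)
O = -239351/2 (O = (-126539 - 1*112812)/2 = (-126539 - 112812)/2 = (1/2)*(-239351) = -239351/2 ≈ -1.1968e+5)
s = -22763 + I*sqrt(62834) (s = 2 - (22765 - sqrt(-45273 - 17561)) = 2 - (22765 - sqrt(-62834)) = 2 - (22765 - I*sqrt(62834)) = 2 + (-22765 + I*sqrt(62834)) = -22763 + I*sqrt(62834) ≈ -22763.0 + 250.67*I)
(O - 1*(-5078))/(s + b) = (-239351/2 - 1*(-5078))/((-22763 + I*sqrt(62834)) + 224403/2) = (-239351/2 + 5078)/(178877/2 + I*sqrt(62834)) = -229195/(2*(178877/2 + I*sqrt(62834)))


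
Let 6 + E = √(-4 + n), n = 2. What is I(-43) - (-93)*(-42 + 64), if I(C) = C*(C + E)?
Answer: 4153 - 43*I*√2 ≈ 4153.0 - 60.811*I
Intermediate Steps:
E = -6 + I*√2 (E = -6 + √(-4 + 2) = -6 + √(-2) = -6 + I*√2 ≈ -6.0 + 1.4142*I)
I(C) = C*(-6 + C + I*√2) (I(C) = C*(C + (-6 + I*√2)) = C*(-6 + C + I*√2))
I(-43) - (-93)*(-42 + 64) = -43*(-6 - 43 + I*√2) - (-93)*(-42 + 64) = -43*(-49 + I*√2) - (-93)*22 = (2107 - 43*I*√2) - 1*(-2046) = (2107 - 43*I*√2) + 2046 = 4153 - 43*I*√2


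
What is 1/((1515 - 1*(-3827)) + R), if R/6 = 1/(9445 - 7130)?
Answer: 2315/12366736 ≈ 0.00018720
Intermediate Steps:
R = 6/2315 (R = 6/(9445 - 7130) = 6/2315 ≈ 0.0025918)
1/((1515 - 1*(-3827)) + R) = 1/((1515 - 1*(-3827)) + 6/2315) = 1/((1515 + 3827) + 6/2315) = 1/(5342 + 6/2315) = 1/(12366736/2315) = 2315/12366736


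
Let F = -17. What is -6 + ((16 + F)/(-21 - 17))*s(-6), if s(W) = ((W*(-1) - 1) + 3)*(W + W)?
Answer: -162/19 ≈ -8.5263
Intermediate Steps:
s(W) = 2*W*(2 - W) (s(W) = ((-W - 1) + 3)*(2*W) = ((-1 - W) + 3)*(2*W) = (2 - W)*(2*W) = 2*W*(2 - W))
-6 + ((16 + F)/(-21 - 17))*s(-6) = -6 + ((16 - 17)/(-21 - 17))*(2*(-6)*(2 - 1*(-6))) = -6 + (-1/(-38))*(2*(-6)*(2 + 6)) = -6 + (-1*(-1/38))*(2*(-6)*8) = -6 + (1/38)*(-96) = -6 - 48/19 = -162/19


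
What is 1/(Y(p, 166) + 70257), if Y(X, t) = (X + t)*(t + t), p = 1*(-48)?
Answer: 1/109433 ≈ 9.1380e-6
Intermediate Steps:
p = -48
Y(X, t) = 2*t*(X + t) (Y(X, t) = (X + t)*(2*t) = 2*t*(X + t))
1/(Y(p, 166) + 70257) = 1/(2*166*(-48 + 166) + 70257) = 1/(2*166*118 + 70257) = 1/(39176 + 70257) = 1/109433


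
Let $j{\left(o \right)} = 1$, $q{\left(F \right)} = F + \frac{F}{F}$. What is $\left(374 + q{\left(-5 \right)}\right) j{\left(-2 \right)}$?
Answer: $370$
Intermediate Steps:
$q{\left(F \right)} = 1 + F$ ($q{\left(F \right)} = F + 1 = 1 + F$)
$\left(374 + q{\left(-5 \right)}\right) j{\left(-2 \right)} = \left(374 + \left(1 - 5\right)\right) 1 = \left(374 - 4\right) 1 = 370 \cdot 1 = 370$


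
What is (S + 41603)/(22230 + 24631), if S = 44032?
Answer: 85635/46861 ≈ 1.8274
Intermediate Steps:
(S + 41603)/(22230 + 24631) = (44032 + 41603)/(22230 + 24631) = 85635/46861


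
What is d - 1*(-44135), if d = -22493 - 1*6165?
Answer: 15477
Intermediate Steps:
d = -28658 (d = -22493 - 6165 = -28658)
d - 1*(-44135) = -28658 - 1*(-44135) = -28658 + 44135 = 15477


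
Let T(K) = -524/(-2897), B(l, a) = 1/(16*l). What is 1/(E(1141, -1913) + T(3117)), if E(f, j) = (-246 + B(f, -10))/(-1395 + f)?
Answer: 13433458528/15440155151 ≈ 0.87003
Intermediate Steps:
B(l, a) = 1/(16*l)
E(f, j) = (-246 + 1/(16*f))/(-1395 + f)
T(K) = 524/2897 (T(K) = -524*(-1/2897) = 524/2897)
1/(E(1141, -1913) + T(3117)) = 1/((1/16)*(1 - 3936*1141)/(1141*(-1395 + 1141)) + 524/2897) = 1/((1/16)*(1/1141)*(1 - 4490976)/(-254) + 524/2897) = 1/((1/16)*(1/1141)*(-1/254)*(-4490975) + 524/2897) = 1/(4490975/4637024 + 524/2897) = 1/(15440155151/13433458528) = 13433458528/15440155151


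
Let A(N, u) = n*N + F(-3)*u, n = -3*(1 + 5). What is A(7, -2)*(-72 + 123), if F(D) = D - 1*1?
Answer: -6018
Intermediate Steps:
F(D) = -1 + D (F(D) = D - 1 = -1 + D)
n = -18 (n = -3*6 = -18)
A(N, u) = -18*N - 4*u (A(N, u) = -18*N + (-1 - 3)*u = -18*N - 4*u)
A(7, -2)*(-72 + 123) = (-18*7 - 4*(-2))*(-72 + 123) = (-126 + 8)*51 = -118*51 = -6018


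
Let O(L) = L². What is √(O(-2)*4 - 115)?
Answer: 3*I*√11 ≈ 9.9499*I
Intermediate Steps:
√(O(-2)*4 - 115) = √((-2)²*4 - 115) = √(4*4 - 115) = √(16 - 115) = √(-99) = 3*I*√11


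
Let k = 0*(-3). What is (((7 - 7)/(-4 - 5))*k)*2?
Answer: 0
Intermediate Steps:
k = 0
(((7 - 7)/(-4 - 5))*k)*2 = (((7 - 7)/(-4 - 5))*0)*2 = ((0/(-9))*0)*2 = ((0*(-⅑))*0)*2 = (0*0)*2 = 0*2 = 0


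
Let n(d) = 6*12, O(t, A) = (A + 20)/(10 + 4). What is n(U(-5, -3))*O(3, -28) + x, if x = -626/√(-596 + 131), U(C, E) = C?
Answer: -288/7 + 626*I*√465/465 ≈ -41.143 + 29.03*I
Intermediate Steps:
O(t, A) = 10/7 + A/14 (O(t, A) = (20 + A)/14 = (20 + A)*(1/14) = 10/7 + A/14)
x = 626*I*√465/465 (x = -626*(-I*√465/465) = -(-626)*I*√465/465 = 626*I*√465/465 ≈ 29.03*I)
n(d) = 72
n(U(-5, -3))*O(3, -28) + x = 72*(10/7 + (1/14)*(-28)) + 626*I*√465/465 = 72*(10/7 - 2) + 626*I*√465/465 = 72*(-4/7) + 626*I*√465/465 = -288/7 + 626*I*√465/465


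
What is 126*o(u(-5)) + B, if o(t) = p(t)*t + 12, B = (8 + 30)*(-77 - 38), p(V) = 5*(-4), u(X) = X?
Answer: 9742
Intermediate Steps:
p(V) = -20
B = -4370 (B = 38*(-115) = -4370)
o(t) = 12 - 20*t (o(t) = -20*t + 12 = 12 - 20*t)
126*o(u(-5)) + B = 126*(12 - 20*(-5)) - 4370 = 126*(12 + 100) - 4370 = 126*112 - 4370 = 14112 - 4370 = 9742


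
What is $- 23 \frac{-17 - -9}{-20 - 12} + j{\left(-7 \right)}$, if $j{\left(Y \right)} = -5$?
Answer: $- \frac{43}{4} \approx -10.75$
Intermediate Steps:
$- 23 \frac{-17 - -9}{-20 - 12} + j{\left(-7 \right)} = - 23 \frac{-17 - -9}{-20 - 12} - 5 = - 23 \frac{-17 + \left(-3 + 12\right)}{-32} - 5 = - 23 \left(-17 + 9\right) \left(- \frac{1}{32}\right) - 5 = - 23 \left(\left(-8\right) \left(- \frac{1}{32}\right)\right) - 5 = \left(-23\right) \frac{1}{4} - 5 = - \frac{23}{4} - 5 = - \frac{43}{4}$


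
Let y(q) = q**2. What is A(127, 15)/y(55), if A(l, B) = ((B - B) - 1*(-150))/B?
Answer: 2/605 ≈ 0.0033058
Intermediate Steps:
A(l, B) = 150/B (A(l, B) = (0 + 150)/B = 150/B)
A(127, 15)/y(55) = (150/15)/(55**2) = (150*(1/15))/3025 = 10*(1/3025) = 2/605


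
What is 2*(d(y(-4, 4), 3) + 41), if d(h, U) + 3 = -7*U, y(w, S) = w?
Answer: 34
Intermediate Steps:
d(h, U) = -3 - 7*U
2*(d(y(-4, 4), 3) + 41) = 2*((-3 - 7*3) + 41) = 2*((-3 - 21) + 41) = 2*(-24 + 41) = 2*17 = 34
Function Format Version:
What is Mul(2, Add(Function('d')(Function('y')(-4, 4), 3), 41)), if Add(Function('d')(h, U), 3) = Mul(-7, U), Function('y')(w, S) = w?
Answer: 34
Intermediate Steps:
Function('d')(h, U) = Add(-3, Mul(-7, U))
Mul(2, Add(Function('d')(Function('y')(-4, 4), 3), 41)) = Mul(2, Add(Add(-3, Mul(-7, 3)), 41)) = Mul(2, Add(Add(-3, -21), 41)) = Mul(2, Add(-24, 41)) = Mul(2, 17) = 34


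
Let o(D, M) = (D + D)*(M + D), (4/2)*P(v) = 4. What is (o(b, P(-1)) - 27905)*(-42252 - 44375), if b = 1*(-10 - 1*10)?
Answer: 2354954995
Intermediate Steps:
P(v) = 2 (P(v) = (½)*4 = 2)
b = -20 (b = 1*(-10 - 10) = 1*(-20) = -20)
o(D, M) = 2*D*(D + M) (o(D, M) = (2*D)*(D + M) = 2*D*(D + M))
(o(b, P(-1)) - 27905)*(-42252 - 44375) = (2*(-20)*(-20 + 2) - 27905)*(-42252 - 44375) = (2*(-20)*(-18) - 27905)*(-86627) = (720 - 27905)*(-86627) = -27185*(-86627) = 2354954995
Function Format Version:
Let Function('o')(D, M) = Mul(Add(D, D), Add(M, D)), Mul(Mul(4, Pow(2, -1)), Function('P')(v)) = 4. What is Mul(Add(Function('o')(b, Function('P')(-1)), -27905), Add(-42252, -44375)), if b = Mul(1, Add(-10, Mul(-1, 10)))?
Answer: 2354954995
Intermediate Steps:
Function('P')(v) = 2 (Function('P')(v) = Mul(Rational(1, 2), 4) = 2)
b = -20 (b = Mul(1, Add(-10, -10)) = Mul(1, -20) = -20)
Function('o')(D, M) = Mul(2, D, Add(D, M)) (Function('o')(D, M) = Mul(Mul(2, D), Add(D, M)) = Mul(2, D, Add(D, M)))
Mul(Add(Function('o')(b, Function('P')(-1)), -27905), Add(-42252, -44375)) = Mul(Add(Mul(2, -20, Add(-20, 2)), -27905), Add(-42252, -44375)) = Mul(Add(Mul(2, -20, -18), -27905), -86627) = Mul(Add(720, -27905), -86627) = Mul(-27185, -86627) = 2354954995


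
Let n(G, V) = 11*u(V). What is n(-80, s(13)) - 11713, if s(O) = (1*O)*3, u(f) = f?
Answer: -11284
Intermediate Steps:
s(O) = 3*O (s(O) = O*3 = 3*O)
n(G, V) = 11*V
n(-80, s(13)) - 11713 = 11*(3*13) - 11713 = 11*39 - 11713 = 429 - 11713 = -11284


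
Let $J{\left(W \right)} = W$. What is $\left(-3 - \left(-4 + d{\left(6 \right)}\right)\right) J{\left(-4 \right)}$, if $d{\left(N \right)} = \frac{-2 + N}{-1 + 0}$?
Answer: $-20$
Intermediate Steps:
$d{\left(N \right)} = 2 - N$ ($d{\left(N \right)} = \frac{-2 + N}{-1} = \left(-2 + N\right) \left(-1\right) = 2 - N$)
$\left(-3 - \left(-4 + d{\left(6 \right)}\right)\right) J{\left(-4 \right)} = \left(-3 + \left(4 - \left(2 - 6\right)\right)\right) \left(-4\right) = \left(-3 + \left(4 - -4\right)\right) \left(-4\right) = \left(-3 + \left(4 + 4\right)\right) \left(-4\right) = \left(-3 + 8\right) \left(-4\right) = 5 \left(-4\right) = -20$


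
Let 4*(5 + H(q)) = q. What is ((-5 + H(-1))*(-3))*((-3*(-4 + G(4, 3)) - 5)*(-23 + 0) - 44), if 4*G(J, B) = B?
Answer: -75399/16 ≈ -4712.4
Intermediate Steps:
G(J, B) = B/4
H(q) = -5 + q/4
((-5 + H(-1))*(-3))*((-3*(-4 + G(4, 3)) - 5)*(-23 + 0) - 44) = ((-5 + (-5 + (¼)*(-1)))*(-3))*((-3*(-4 + (¼)*3) - 5)*(-23 + 0) - 44) = ((-5 + (-5 - ¼))*(-3))*((-3*(-4 + ¾) - 5)*(-23) - 44) = ((-5 - 21/4)*(-3))*((-3*(-13/4) - 5)*(-23) - 44) = (-41/4*(-3))*((39/4 - 5)*(-23) - 44) = 123*((19/4)*(-23) - 44)/4 = 123*(-437/4 - 44)/4 = (123/4)*(-613/4) = -75399/16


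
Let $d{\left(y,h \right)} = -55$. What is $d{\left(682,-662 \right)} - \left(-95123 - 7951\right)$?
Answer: $103019$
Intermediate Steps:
$d{\left(682,-662 \right)} - \left(-95123 - 7951\right) = -55 - \left(-95123 - 7951\right) = -55 - -103074 = -55 + 103074 = 103019$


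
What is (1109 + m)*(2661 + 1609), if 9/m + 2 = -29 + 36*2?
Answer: 194191060/41 ≈ 4.7364e+6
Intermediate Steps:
m = 9/41 (m = 9/(-2 + (-29 + 36*2)) = 9/(-2 + (-29 + 72)) = 9/(-2 + 43) = 9/41 ≈ 0.21951)
(1109 + m)*(2661 + 1609) = (1109 + 9/41)*(2661 + 1609) = (45478/41)*4270 = 194191060/41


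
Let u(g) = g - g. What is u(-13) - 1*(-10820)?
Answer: 10820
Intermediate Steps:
u(g) = 0
u(-13) - 1*(-10820) = 0 - 1*(-10820) = 0 + 10820 = 10820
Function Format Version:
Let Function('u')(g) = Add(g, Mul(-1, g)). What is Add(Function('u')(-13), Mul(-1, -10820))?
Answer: 10820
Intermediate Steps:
Function('u')(g) = 0
Add(Function('u')(-13), Mul(-1, -10820)) = Add(0, Mul(-1, -10820)) = Add(0, 10820) = 10820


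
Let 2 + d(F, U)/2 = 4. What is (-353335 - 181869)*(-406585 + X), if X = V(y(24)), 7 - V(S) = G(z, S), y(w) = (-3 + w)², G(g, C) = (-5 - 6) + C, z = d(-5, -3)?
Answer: 217832309632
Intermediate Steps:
d(F, U) = 4 (d(F, U) = -4 + 2*4 = -4 + 8 = 4)
z = 4
G(g, C) = -11 + C
V(S) = 18 - S (V(S) = 7 - (-11 + S) = 7 + (11 - S) = 18 - S)
X = -423 (X = 18 - (-3 + 24)² = 18 - 1*21² = 18 - 1*441 = 18 - 441 = -423)
(-353335 - 181869)*(-406585 + X) = (-353335 - 181869)*(-406585 - 423) = -535204*(-407008) = 217832309632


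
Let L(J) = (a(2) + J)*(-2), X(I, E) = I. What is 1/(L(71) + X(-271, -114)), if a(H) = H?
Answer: -1/417 ≈ -0.0023981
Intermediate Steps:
L(J) = -4 - 2*J (L(J) = (2 + J)*(-2) = -4 - 2*J)
1/(L(71) + X(-271, -114)) = 1/((-4 - 2*71) - 271) = 1/((-4 - 142) - 271) = 1/(-146 - 271) = 1/(-417) = -1/417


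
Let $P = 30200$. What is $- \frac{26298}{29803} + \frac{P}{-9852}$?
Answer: $- \frac{289784624}{73404789} \approx -3.9478$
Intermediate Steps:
$- \frac{26298}{29803} + \frac{P}{-9852} = - \frac{26298}{29803} + \frac{30200}{-9852} = \left(-26298\right) \frac{1}{29803} + 30200 \left(- \frac{1}{9852}\right) = - \frac{26298}{29803} - \frac{7550}{2463} = - \frac{289784624}{73404789}$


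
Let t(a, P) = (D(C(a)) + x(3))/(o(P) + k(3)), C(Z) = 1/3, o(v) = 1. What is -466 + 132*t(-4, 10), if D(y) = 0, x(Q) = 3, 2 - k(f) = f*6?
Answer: -2462/5 ≈ -492.40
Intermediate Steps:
k(f) = 2 - 6*f (k(f) = 2 - f*6 = 2 - 6*f)
C(Z) = ⅓
t(a, P) = -⅕ (t(a, P) = (0 + 3)/(1 + (2 - 6*3)) = 3/(1 + (2 - 18)) = 3/(1 - 16) = 3/(-15) = 3*(-1/15) = -⅕)
-466 + 132*t(-4, 10) = -466 + 132*(-⅕) = -466 - 132/5 = -2462/5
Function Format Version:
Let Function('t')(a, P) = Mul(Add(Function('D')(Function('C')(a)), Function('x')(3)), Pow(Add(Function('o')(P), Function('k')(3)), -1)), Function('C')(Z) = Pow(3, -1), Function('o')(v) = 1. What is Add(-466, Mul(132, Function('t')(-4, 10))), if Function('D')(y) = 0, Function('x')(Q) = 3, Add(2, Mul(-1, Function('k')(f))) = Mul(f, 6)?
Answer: Rational(-2462, 5) ≈ -492.40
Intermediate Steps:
Function('k')(f) = Add(2, Mul(-6, f)) (Function('k')(f) = Add(2, Mul(-1, Mul(f, 6))) = Add(2, Mul(-1, Mul(6, f))) = Add(2, Mul(-6, f)))
Function('C')(Z) = Rational(1, 3)
Function('t')(a, P) = Rational(-1, 5) (Function('t')(a, P) = Mul(Add(0, 3), Pow(Add(1, Add(2, Mul(-6, 3))), -1)) = Mul(3, Pow(Add(1, Add(2, -18)), -1)) = Mul(3, Pow(Add(1, -16), -1)) = Mul(3, Pow(-15, -1)) = Mul(3, Rational(-1, 15)) = Rational(-1, 5))
Add(-466, Mul(132, Function('t')(-4, 10))) = Add(-466, Mul(132, Rational(-1, 5))) = Add(-466, Rational(-132, 5)) = Rational(-2462, 5)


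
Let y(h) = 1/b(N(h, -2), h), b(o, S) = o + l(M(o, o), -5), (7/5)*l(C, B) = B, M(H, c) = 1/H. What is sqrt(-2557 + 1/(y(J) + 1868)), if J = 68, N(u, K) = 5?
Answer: I*sqrt(892914361863)/18687 ≈ 50.567*I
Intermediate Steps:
l(C, B) = 5*B/7
b(o, S) = -25/7 + o (b(o, S) = o + (5/7)*(-5) = o - 25/7 = -25/7 + o)
y(h) = 7/10 (y(h) = 1/(-25/7 + 5) = 1/(10/7) = 7/10)
sqrt(-2557 + 1/(y(J) + 1868)) = sqrt(-2557 + 1/(7/10 + 1868)) = sqrt(-2557 + 1/(18687/10)) = sqrt(-2557 + 10/18687) = sqrt(-47782649/18687) = I*sqrt(892914361863)/18687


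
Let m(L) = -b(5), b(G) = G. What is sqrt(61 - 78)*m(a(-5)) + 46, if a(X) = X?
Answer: 46 - 5*I*sqrt(17) ≈ 46.0 - 20.616*I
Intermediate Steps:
m(L) = -5 (m(L) = -1*5 = -5)
sqrt(61 - 78)*m(a(-5)) + 46 = sqrt(61 - 78)*(-5) + 46 = sqrt(-17)*(-5) + 46 = (I*sqrt(17))*(-5) + 46 = -5*I*sqrt(17) + 46 = 46 - 5*I*sqrt(17)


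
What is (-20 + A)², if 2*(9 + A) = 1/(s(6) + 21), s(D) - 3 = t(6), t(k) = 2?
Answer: 2271049/2704 ≈ 839.88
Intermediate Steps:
s(D) = 5 (s(D) = 3 + 2 = 5)
A = -467/52 (A = -9 + 1/(2*(5 + 21)) = -9 + (½)/26 = -9 + (½)*(1/26) = -9 + 1/52 = -467/52 ≈ -8.9808)
(-20 + A)² = (-20 - 467/52)² = (-1507/52)² = 2271049/2704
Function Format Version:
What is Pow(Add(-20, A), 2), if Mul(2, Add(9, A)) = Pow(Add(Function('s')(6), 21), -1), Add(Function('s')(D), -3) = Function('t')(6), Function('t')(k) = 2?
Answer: Rational(2271049, 2704) ≈ 839.88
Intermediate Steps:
Function('s')(D) = 5 (Function('s')(D) = Add(3, 2) = 5)
A = Rational(-467, 52) (A = Add(-9, Mul(Rational(1, 2), Pow(Add(5, 21), -1))) = Add(-9, Mul(Rational(1, 2), Pow(26, -1))) = Add(-9, Mul(Rational(1, 2), Rational(1, 26))) = Add(-9, Rational(1, 52)) = Rational(-467, 52) ≈ -8.9808)
Pow(Add(-20, A), 2) = Pow(Add(-20, Rational(-467, 52)), 2) = Pow(Rational(-1507, 52), 2) = Rational(2271049, 2704)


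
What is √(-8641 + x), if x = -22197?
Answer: I*√30838 ≈ 175.61*I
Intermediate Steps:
√(-8641 + x) = √(-8641 - 22197) = √(-30838) = I*√30838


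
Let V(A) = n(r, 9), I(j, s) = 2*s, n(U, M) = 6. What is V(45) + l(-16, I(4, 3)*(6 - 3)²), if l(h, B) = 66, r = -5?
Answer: 72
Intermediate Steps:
V(A) = 6
V(45) + l(-16, I(4, 3)*(6 - 3)²) = 6 + 66 = 72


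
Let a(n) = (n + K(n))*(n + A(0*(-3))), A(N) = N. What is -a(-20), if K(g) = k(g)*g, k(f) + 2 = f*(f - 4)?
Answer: -191600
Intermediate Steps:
k(f) = -2 + f*(-4 + f) (k(f) = -2 + f*(f - 4) = -2 + f*(-4 + f))
K(g) = g*(-2 + g**2 - 4*g) (K(g) = (-2 + g**2 - 4*g)*g = g*(-2 + g**2 - 4*g))
a(n) = n*(n + n*(-2 + n**2 - 4*n)) (a(n) = (n + n*(-2 + n**2 - 4*n))*(n + 0*(-3)) = (n + n*(-2 + n**2 - 4*n))*(n + 0) = (n + n*(-2 + n**2 - 4*n))*n = n*(n + n*(-2 + n**2 - 4*n)))
-a(-20) = -(-20)**2*(-1 + (-20)**2 - 4*(-20)) = -400*(-1 + 400 + 80) = -400*479 = -1*191600 = -191600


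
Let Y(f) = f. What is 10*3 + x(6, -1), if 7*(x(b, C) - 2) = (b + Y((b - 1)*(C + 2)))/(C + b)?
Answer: 1131/35 ≈ 32.314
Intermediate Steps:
x(b, C) = 2 + (b + (-1 + b)*(2 + C))/(7*(C + b)) (x(b, C) = 2 + ((b + (b - 1)*(C + 2))/(C + b))/7 = 2 + ((b + (-1 + b)*(2 + C))/(C + b))/7 = 2 + (b + (-1 + b)*(2 + C))/(7*(C + b)))
10*3 + x(6, -1) = 10*3 + (-2 + 13*(-1) + 17*6 - 1*6)/(7*(-1 + 6)) = 30 + (1/7)*(-2 - 13 + 102 - 6)/5 = 30 + (1/7)*(1/5)*81 = 30 + 81/35 = 1131/35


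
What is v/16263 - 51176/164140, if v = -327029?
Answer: -13627703837/667352205 ≈ -20.421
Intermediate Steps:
v/16263 - 51176/164140 = -327029/16263 - 51176/164140 = -327029*1/16263 - 51176*1/164140 = -327029/16263 - 12794/41035 = -13627703837/667352205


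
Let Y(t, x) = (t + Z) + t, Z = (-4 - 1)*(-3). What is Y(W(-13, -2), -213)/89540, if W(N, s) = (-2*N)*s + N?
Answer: -23/17908 ≈ -0.0012843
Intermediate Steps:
Z = 15 (Z = -5*(-3) = 15)
W(N, s) = N - 2*N*s (W(N, s) = -2*N*s + N = N - 2*N*s)
Y(t, x) = 15 + 2*t (Y(t, x) = (t + 15) + t = (15 + t) + t = 15 + 2*t)
Y(W(-13, -2), -213)/89540 = (15 + 2*(-13*(1 - 2*(-2))))/89540 = (15 + 2*(-13*(1 + 4)))*(1/89540) = (15 + 2*(-13*5))*(1/89540) = (15 + 2*(-65))*(1/89540) = (15 - 130)*(1/89540) = -115*1/89540 = -23/17908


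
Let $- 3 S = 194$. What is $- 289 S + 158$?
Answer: $\frac{56540}{3} \approx 18847.0$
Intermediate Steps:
$S = - \frac{194}{3}$ ($S = \left(- \frac{1}{3}\right) 194 = - \frac{194}{3} \approx -64.667$)
$- 289 S + 158 = \left(-289\right) \left(- \frac{194}{3}\right) + 158 = \frac{56066}{3} + 158 = \frac{56540}{3}$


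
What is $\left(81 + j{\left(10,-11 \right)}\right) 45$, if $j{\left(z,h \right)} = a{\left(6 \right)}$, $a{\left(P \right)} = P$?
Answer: $3915$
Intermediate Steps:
$j{\left(z,h \right)} = 6$
$\left(81 + j{\left(10,-11 \right)}\right) 45 = \left(81 + 6\right) 45 = 87 \cdot 45 = 3915$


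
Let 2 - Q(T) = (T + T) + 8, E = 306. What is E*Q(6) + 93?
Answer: -5415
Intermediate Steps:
Q(T) = -6 - 2*T (Q(T) = 2 - ((T + T) + 8) = 2 - (2*T + 8) = 2 - (8 + 2*T) = 2 + (-8 - 2*T) = -6 - 2*T)
E*Q(6) + 93 = 306*(-6 - 2*6) + 93 = 306*(-6 - 12) + 93 = 306*(-18) + 93 = -5508 + 93 = -5415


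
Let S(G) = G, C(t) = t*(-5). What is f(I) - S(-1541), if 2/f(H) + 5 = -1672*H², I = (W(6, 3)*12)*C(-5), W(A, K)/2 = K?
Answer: 8348028487703/5417280005 ≈ 1541.0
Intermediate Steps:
C(t) = -5*t
W(A, K) = 2*K
I = 1800 (I = ((2*3)*12)*(-5*(-5)) = (6*12)*25 = 72*25 = 1800)
f(H) = 2/(-5 - 1672*H²)
f(I) - S(-1541) = -2/(5 + 1672*1800²) - 1*(-1541) = -2/(5 + 1672*3240000) + 1541 = -2/(5 + 5417280000) + 1541 = -2/5417280005 + 1541 = 8348028487703/5417280005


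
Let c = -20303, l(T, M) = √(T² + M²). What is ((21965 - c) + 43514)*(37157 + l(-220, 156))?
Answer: 3187401774 + 343128*√4546 ≈ 3.2105e+9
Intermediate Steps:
l(T, M) = √(M² + T²)
((21965 - c) + 43514)*(37157 + l(-220, 156)) = ((21965 - 1*(-20303)) + 43514)*(37157 + √(156² + (-220)²)) = ((21965 + 20303) + 43514)*(37157 + √(24336 + 48400)) = (42268 + 43514)*(37157 + √72736) = 85782*(37157 + 4*√4546) = 3187401774 + 343128*√4546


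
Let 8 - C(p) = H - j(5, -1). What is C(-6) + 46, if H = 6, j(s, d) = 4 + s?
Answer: 57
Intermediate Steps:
C(p) = 11 (C(p) = 8 - (6 - (4 + 5)) = 8 - (6 - 1*9) = 8 - (6 - 9) = 8 - 1*(-3) = 8 + 3 = 11)
C(-6) + 46 = 11 + 46 = 57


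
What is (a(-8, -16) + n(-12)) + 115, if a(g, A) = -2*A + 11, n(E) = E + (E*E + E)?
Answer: 278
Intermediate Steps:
n(E) = E² + 2*E (n(E) = E + (E² + E) = E + (E + E²) = E² + 2*E)
a(g, A) = 11 - 2*A
(a(-8, -16) + n(-12)) + 115 = ((11 - 2*(-16)) - 12*(2 - 12)) + 115 = ((11 + 32) - 12*(-10)) + 115 = (43 + 120) + 115 = 163 + 115 = 278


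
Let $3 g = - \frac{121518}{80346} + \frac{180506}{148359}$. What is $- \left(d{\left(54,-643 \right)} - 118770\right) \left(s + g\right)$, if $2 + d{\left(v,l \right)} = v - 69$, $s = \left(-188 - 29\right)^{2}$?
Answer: $\frac{1961041179588792562}{350589771} \approx 5.5935 \cdot 10^{9}$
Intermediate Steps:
$g = - \frac{34562293}{350589771}$ ($g = \frac{- \frac{121518}{80346} + \frac{180506}{148359}}{3} = \frac{\left(-121518\right) \frac{1}{80346} + 180506 \cdot \frac{1}{148359}}{3} = \frac{- \frac{20253}{13391} + \frac{10618}{8727}}{3} = \frac{1}{3} \left(- \frac{34562293}{116863257}\right) = - \frac{34562293}{350589771} \approx -0.098583$)
$s = 47089$ ($s = \left(-217\right)^{2} = 47089$)
$d{\left(v,l \right)} = -71 + v$ ($d{\left(v,l \right)} = -2 + \left(v - 69\right) = -2 + \left(-69 + v\right) = -71 + v$)
$- \left(d{\left(54,-643 \right)} - 118770\right) \left(s + g\right) = - \left(\left(-71 + 54\right) - 118770\right) \left(47089 - \frac{34562293}{350589771}\right) = - \frac{\left(-17 - 118770\right) 16508887164326}{350589771} = - \frac{\left(-118787\right) 16508887164326}{350589771} = \left(-1\right) \left(- \frac{1961041179588792562}{350589771}\right) = \frac{1961041179588792562}{350589771}$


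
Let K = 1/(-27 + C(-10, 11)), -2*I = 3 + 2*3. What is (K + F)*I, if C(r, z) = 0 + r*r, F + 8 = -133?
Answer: 46314/73 ≈ 634.44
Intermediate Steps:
F = -141 (F = -8 - 133 = -141)
C(r, z) = r² (C(r, z) = 0 + r² = r²)
I = -9/2 (I = -(3 + 2*3)/2 = -(3 + 6)/2 = -½*9 = -9/2 ≈ -4.5000)
K = 1/73 (K = 1/(-27 + (-10)²) = 1/(-27 + 100) = 1/73 ≈ 0.013699)
(K + F)*I = (1/73 - 141)*(-9/2) = -10292/73*(-9/2) = 46314/73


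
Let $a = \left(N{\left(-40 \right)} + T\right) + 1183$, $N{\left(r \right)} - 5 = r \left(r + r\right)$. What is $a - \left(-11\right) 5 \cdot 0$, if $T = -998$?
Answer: $3390$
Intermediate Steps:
$N{\left(r \right)} = 5 + 2 r^{2}$ ($N{\left(r \right)} = 5 + r \left(r + r\right) = 5 + r 2 r = 5 + 2 r^{2}$)
$a = 3390$ ($a = \left(\left(5 + 2 \left(-40\right)^{2}\right) - 998\right) + 1183 = \left(\left(5 + 2 \cdot 1600\right) - 998\right) + 1183 = \left(\left(5 + 3200\right) - 998\right) + 1183 = \left(3205 - 998\right) + 1183 = 2207 + 1183 = 3390$)
$a - \left(-11\right) 5 \cdot 0 = 3390 - \left(-11\right) 5 \cdot 0 = 3390 - \left(-55\right) 0 = 3390 - 0 = 3390 + 0 = 3390$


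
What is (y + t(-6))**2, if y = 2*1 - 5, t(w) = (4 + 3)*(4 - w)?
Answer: 4489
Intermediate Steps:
t(w) = 28 - 7*w (t(w) = 7*(4 - w) = 28 - 7*w)
y = -3 (y = 2 - 5 = -3)
(y + t(-6))**2 = (-3 + (28 - 7*(-6)))**2 = (-3 + (28 + 42))**2 = (-3 + 70)**2 = 67**2 = 4489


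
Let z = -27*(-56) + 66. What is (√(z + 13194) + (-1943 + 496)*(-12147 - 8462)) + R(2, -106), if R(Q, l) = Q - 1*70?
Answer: 29821155 + 2*√3693 ≈ 2.9821e+7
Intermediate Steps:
R(Q, l) = -70 + Q (R(Q, l) = Q - 70 = -70 + Q)
z = 1578 (z = 1512 + 66 = 1578)
(√(z + 13194) + (-1943 + 496)*(-12147 - 8462)) + R(2, -106) = (√(1578 + 13194) + (-1943 + 496)*(-12147 - 8462)) + (-70 + 2) = (√14772 - 1447*(-20609)) - 68 = (2*√3693 + 29821223) - 68 = (29821223 + 2*√3693) - 68 = 29821155 + 2*√3693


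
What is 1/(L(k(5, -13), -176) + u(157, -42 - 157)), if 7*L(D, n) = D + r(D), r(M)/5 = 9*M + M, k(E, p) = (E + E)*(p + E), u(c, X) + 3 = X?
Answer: -7/5494 ≈ -0.0012741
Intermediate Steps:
u(c, X) = -3 + X
k(E, p) = 2*E*(E + p) (k(E, p) = (2*E)*(E + p) = 2*E*(E + p))
r(M) = 50*M (r(M) = 5*(9*M + M) = 5*(10*M) = 50*M)
L(D, n) = 51*D/7 (L(D, n) = (D + 50*D)/7 = (51*D)/7 = 51*D/7)
1/(L(k(5, -13), -176) + u(157, -42 - 157)) = 1/(51*(2*5*(5 - 13))/7 + (-3 + (-42 - 157))) = 1/(51*(2*5*(-8))/7 + (-3 - 199)) = 1/((51/7)*(-80) - 202) = 1/(-4080/7 - 202) = 1/(-5494/7) = -7/5494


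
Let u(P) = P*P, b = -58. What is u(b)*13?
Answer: 43732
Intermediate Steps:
u(P) = P**2
u(b)*13 = (-58)**2*13 = 3364*13 = 43732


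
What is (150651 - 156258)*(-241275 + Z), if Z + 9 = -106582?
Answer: 1950484662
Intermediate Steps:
Z = -106591 (Z = -9 - 106582 = -106591)
(150651 - 156258)*(-241275 + Z) = (150651 - 156258)*(-241275 - 106591) = -5607*(-347866) = 1950484662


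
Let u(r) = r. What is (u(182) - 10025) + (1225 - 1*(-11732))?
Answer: 3114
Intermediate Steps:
(u(182) - 10025) + (1225 - 1*(-11732)) = (182 - 10025) + (1225 - 1*(-11732)) = -9843 + (1225 + 11732) = -9843 + 12957 = 3114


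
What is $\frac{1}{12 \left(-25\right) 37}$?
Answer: $- \frac{1}{11100} \approx -9.009 \cdot 10^{-5}$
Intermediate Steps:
$\frac{1}{12 \left(-25\right) 37} = \frac{1}{\left(-300\right) 37} = \frac{1}{-11100} = - \frac{1}{11100}$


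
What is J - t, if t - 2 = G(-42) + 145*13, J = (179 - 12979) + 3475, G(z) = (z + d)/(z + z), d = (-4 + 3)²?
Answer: -941849/84 ≈ -11212.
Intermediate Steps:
d = 1 (d = (-1)² = 1)
G(z) = (1 + z)/(2*z) (G(z) = (z + 1)/(z + z) = (1 + z)/((2*z)) = (1 + z)*(1/(2*z)) = (1 + z)/(2*z))
J = -9325 (J = -12800 + 3475 = -9325)
t = 158549/84 (t = 2 + ((½)*(1 - 42)/(-42) + 145*13) = 2 + ((½)*(-1/42)*(-41) + 1885) = 2 + (41/84 + 1885) = 2 + 158381/84 = 158549/84 ≈ 1887.5)
J - t = -9325 - 1*158549/84 = -9325 - 158549/84 = -941849/84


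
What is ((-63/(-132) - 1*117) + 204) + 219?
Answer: 13485/44 ≈ 306.48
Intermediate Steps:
((-63/(-132) - 1*117) + 204) + 219 = ((-63*(-1/132) - 117) + 204) + 219 = ((21/44 - 117) + 204) + 219 = (-5127/44 + 204) + 219 = 3849/44 + 219 = 13485/44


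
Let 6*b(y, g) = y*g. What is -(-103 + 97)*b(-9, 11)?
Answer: -99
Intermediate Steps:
b(y, g) = g*y/6 (b(y, g) = (y*g)/6 = (g*y)/6 = g*y/6)
-(-103 + 97)*b(-9, 11) = -(-103 + 97)*(⅙)*11*(-9) = -(-6)*(-33)/2 = -1*99 = -99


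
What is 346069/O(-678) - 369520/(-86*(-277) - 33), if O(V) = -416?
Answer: -8386355761/9896224 ≈ -847.43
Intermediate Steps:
346069/O(-678) - 369520/(-86*(-277) - 33) = 346069/(-416) - 369520/(-86*(-277) - 33) = 346069*(-1/416) - 369520/(23822 - 33) = -346069/416 - 369520/23789 = -8386355761/9896224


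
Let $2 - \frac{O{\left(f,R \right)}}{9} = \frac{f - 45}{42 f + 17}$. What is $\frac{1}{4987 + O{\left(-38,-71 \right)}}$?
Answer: $\frac{1579}{7902148} \approx 0.00019982$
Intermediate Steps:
$O{\left(f,R \right)} = 18 - \frac{9 \left(-45 + f\right)}{17 + 42 f}$ ($O{\left(f,R \right)} = 18 - 9 \frac{f - 45}{42 f + 17} = 18 - 9 \frac{-45 + f}{17 + 42 f} = 18 - \frac{9 \left(-45 + f\right)}{17 + 42 f}$)
$\frac{1}{4987 + O{\left(-38,-71 \right)}} = \frac{1}{4987 + \frac{9 \left(79 + 83 \left(-38\right)\right)}{17 + 42 \left(-38\right)}} = \frac{1}{4987 + \frac{9 \left(79 - 3154\right)}{17 - 1596}} = \frac{1}{4987 + 9 \frac{1}{-1579} \left(-3075\right)} = \frac{1}{4987 + 9 \left(- \frac{1}{1579}\right) \left(-3075\right)} = \frac{1}{4987 + \frac{27675}{1579}} = \frac{1}{\frac{7902148}{1579}} = \frac{1579}{7902148}$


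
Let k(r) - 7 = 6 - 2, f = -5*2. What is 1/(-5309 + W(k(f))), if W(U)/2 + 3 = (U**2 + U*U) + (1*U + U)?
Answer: -1/4787 ≈ -0.00020890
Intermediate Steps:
f = -10
k(r) = 11 (k(r) = 7 + (6 - 2) = 7 + 4 = 11)
W(U) = -6 + 4*U + 4*U**2 (W(U) = -6 + 2*((U**2 + U*U) + (1*U + U)) = -6 + 2*((U**2 + U**2) + (U + U)) = -6 + 2*(2*U**2 + 2*U) = -6 + 2*(2*U + 2*U**2) = -6 + (4*U + 4*U**2) = -6 + 4*U + 4*U**2)
1/(-5309 + W(k(f))) = 1/(-5309 + (-6 + 4*11 + 4*11**2)) = 1/(-5309 + (-6 + 44 + 4*121)) = 1/(-5309 + (-6 + 44 + 484)) = 1/(-5309 + 522) = 1/(-4787) = -1/4787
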